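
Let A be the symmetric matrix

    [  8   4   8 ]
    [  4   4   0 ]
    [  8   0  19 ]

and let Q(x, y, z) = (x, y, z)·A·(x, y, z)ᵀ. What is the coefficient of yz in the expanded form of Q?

The coefficient of yz is A[2,3] + A[3,2] = 2·0 = 0.

0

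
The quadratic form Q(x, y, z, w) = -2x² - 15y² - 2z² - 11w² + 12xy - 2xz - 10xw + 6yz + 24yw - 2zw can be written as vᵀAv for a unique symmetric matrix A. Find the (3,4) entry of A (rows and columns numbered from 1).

-1

The coefficient of z·w in Q is -2. For a symmetric A this equals A[3,4] + A[4,3] = 2·A[3,4].
So A[3,4] = -2/2 = -1.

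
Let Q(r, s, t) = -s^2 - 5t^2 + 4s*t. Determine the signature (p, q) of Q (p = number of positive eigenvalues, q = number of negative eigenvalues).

(0, 2)

Write A = [[0, 0, 0], [0, -1, 2], [0, 2, -5]].
Applying the same elementary operations to the rows and columns of A produces a congruent diagonal matrix with entries 0, -1, -1.
That gives 2 negative, 1 zero pivots.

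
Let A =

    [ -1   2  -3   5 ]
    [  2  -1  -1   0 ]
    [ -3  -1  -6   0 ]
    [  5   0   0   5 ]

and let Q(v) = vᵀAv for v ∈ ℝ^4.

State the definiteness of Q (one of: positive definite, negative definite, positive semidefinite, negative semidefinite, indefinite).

indefinite

Applying the same elementary operations to the rows and columns of A produces a congruent diagonal matrix with entries -1, 3, -40/3, 15/8.
That gives 2 positive, 2 negative pivots.
Hence Q is indefinite.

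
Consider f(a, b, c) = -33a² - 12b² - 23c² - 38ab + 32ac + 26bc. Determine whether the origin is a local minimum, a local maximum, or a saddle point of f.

The Hessian at the origin is H = [[-66, -38, 32], [-38, -24, 26], [32, 26, -46]].
Row-reducing H symmetrically gives the diagonal entries -66, -70/33, -24/7.
That gives 3 negative pivots.
H is negative definite, so the origin is a strict local maximum.

local maximum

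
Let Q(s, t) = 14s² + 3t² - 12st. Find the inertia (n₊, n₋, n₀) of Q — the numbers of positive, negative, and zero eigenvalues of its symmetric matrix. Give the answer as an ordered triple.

Write A = [[14, -6], [-6, 3]].
Applying the same elementary operations to the rows and columns of A produces a congruent diagonal matrix with entries 14, 3/7.
So there are 2 positive pivots.

(2, 0, 0)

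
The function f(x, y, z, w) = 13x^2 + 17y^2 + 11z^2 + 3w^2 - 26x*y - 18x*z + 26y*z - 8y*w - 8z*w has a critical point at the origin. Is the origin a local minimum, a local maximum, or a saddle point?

saddle point

The Hessian at the origin is H = [[26, -26, -18, 0], [-26, 34, 26, -8], [-18, 26, 22, -8], [0, -8, -8, 6]].
Applying the same elementary operations to the rows and columns of H produces a congruent diagonal matrix with entries 26, 8, 20/13, -2.
That gives 3 positive, 1 negative pivots.
H is indefinite, so the origin is a saddle point.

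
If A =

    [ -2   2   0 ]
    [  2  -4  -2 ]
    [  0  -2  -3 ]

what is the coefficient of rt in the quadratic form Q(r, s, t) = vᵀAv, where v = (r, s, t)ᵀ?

The coefficient of rt is A[1,3] + A[3,1] = 2·0 = 0.

0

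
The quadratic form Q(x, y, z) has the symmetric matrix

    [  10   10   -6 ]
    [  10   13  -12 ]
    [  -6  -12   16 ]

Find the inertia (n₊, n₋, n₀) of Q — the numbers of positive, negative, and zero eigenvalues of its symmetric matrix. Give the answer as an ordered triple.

(3, 0, 0)

Congruent diagonalization of A (simultaneous row and column reduction) yields pivots 10, 3, 2/5.
Counting signs: 3 positive.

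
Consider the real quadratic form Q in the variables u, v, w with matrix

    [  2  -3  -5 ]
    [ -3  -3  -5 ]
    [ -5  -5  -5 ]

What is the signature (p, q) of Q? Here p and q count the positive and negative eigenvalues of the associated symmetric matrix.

(2, 1)

Congruent diagonalization of A (simultaneous row and column reduction) yields pivots 2, -15/2, 10/3.
That gives 2 positive, 1 negative pivots.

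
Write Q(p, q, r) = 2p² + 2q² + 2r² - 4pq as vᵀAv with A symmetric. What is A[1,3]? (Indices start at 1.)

0

The coefficient of p·r in Q is 0. For a symmetric A this equals A[1,3] + A[3,1] = 2·A[1,3].
So A[1,3] = 0/2 = 0.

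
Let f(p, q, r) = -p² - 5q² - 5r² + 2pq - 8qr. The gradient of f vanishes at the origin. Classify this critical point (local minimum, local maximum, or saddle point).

local maximum

The Hessian at the origin is H = [[-2, 2, 0], [2, -10, -8], [0, -8, -10]].
Congruent diagonalization of H (simultaneous row and column reduction) yields pivots -2, -8, -2.
That gives 3 negative pivots.
H is negative definite, so the origin is a strict local maximum.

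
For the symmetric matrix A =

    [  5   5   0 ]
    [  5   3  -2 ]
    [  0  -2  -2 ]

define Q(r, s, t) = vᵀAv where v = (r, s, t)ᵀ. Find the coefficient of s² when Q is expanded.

The coefficient of s² is the diagonal entry A[2,2] = 3.

3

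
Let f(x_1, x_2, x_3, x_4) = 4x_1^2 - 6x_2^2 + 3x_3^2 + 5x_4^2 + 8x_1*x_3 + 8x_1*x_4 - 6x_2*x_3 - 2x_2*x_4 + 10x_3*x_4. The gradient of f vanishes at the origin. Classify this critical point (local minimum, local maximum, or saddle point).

The Hessian at the origin is H = [[8, 0, 8, 8], [0, -12, -6, -2], [8, -6, 6, 10], [8, -2, 10, 10]].
An LDLᵀ factorisation of H has diagonal entries 8, -12, 1, -20/3.
Counting signs: 2 positive, 2 negative.
H is indefinite, so the origin is a saddle point.

saddle point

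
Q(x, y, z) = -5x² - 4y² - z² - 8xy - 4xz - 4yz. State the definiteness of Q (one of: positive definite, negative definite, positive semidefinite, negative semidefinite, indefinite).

The associated matrix is A = [[-5, -4, -2], [-4, -4, -2], [-2, -2, -1]].
Row-reducing A symmetrically gives the diagonal entries -5, -4/5, 0.
That gives 2 negative, 1 zero pivots.
Hence Q is negative semidefinite.

negative semidefinite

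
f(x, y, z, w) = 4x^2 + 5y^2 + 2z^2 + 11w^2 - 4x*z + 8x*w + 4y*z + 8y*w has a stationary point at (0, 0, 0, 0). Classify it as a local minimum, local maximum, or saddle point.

The Hessian at the origin is H = [[8, 0, -4, 8], [0, 10, 4, 8], [-4, 4, 4, 0], [8, 8, 0, 22]].
An LDLᵀ factorisation of H has diagonal entries 8, 10, 2/5, 6.
That gives 4 positive pivots.
H is positive definite, so the origin is a strict local minimum.

local minimum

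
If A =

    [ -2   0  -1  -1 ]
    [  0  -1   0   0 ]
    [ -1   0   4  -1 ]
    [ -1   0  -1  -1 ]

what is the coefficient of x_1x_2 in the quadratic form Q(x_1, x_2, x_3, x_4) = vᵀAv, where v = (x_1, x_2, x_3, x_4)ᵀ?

0

The coefficient of x_1x_2 is A[1,2] + A[2,1] = 2·0 = 0.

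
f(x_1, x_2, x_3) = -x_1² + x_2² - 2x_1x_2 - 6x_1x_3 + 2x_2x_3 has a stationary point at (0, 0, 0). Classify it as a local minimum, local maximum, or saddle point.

The Hessian at the origin is H = [[-2, -2, -6], [-2, 2, 2], [-6, 2, 0]].
Symmetric row and column elimination reduces H to a congruent diagonal form with pivots -2, 4, 2.
That gives 2 positive, 1 negative pivots.
H is indefinite, so the origin is a saddle point.

saddle point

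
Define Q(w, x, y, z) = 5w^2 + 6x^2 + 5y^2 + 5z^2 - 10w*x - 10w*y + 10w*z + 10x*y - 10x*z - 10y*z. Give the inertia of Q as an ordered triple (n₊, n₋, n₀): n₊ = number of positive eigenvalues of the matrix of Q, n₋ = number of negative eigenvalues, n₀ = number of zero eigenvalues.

Write A = [[5, -5, -5, 5], [-5, 6, 5, -5], [-5, 5, 5, -5], [5, -5, -5, 5]].
Applying the same elementary operations to the rows and columns of A produces a congruent diagonal matrix with entries 5, 1, 0, 0.
That gives 2 positive, 2 zero pivots.

(2, 0, 2)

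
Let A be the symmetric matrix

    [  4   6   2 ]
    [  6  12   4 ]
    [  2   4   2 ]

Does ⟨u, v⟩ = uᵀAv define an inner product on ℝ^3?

yes

Leading principal minors: Δ_1 = 4, Δ_2 = 12, Δ_3 = 8.
All leading principal minors are positive, so by Sylvester's criterion Q is positive definite.
⟨·,·⟩ is an inner product exactly when A is positive definite.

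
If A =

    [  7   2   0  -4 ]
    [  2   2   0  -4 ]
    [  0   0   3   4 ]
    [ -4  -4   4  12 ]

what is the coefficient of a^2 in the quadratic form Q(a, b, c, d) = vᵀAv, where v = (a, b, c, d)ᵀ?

The coefficient of a^2 is the diagonal entry A[1,1] = 7.

7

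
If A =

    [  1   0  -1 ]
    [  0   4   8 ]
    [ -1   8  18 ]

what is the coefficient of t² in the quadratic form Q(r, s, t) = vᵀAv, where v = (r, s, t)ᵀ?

18

The coefficient of t² is the diagonal entry A[3,3] = 18.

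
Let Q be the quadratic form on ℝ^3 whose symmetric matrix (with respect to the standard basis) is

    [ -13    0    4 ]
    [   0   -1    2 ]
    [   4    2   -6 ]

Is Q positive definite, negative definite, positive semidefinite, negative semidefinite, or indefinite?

Leading principal minors: Δ_1 = -13, Δ_2 = 13, Δ_3 = -10.
The signs alternate starting with Δ_1 < 0, so by Sylvester's criterion Q is negative definite.

negative definite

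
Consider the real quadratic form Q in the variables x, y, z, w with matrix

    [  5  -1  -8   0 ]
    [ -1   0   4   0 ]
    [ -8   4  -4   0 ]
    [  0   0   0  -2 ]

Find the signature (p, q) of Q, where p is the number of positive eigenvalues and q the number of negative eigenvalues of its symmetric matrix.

(2, 2)

Row-reducing A symmetrically gives the diagonal entries 5, -1/5, 12, -2.
That gives 2 positive, 2 negative pivots.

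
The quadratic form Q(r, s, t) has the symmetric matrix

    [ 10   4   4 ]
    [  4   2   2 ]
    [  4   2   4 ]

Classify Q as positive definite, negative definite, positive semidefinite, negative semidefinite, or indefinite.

Congruent diagonalization of A (simultaneous row and column reduction) yields pivots 10, 2/5, 2.
That gives 3 positive pivots.
Hence Q is positive definite.

positive definite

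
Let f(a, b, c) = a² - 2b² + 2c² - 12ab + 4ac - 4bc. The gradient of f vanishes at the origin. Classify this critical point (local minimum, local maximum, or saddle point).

The Hessian at the origin is H = [[2, -12, 4], [-12, -4, -4], [4, -4, 4]].
Symmetric row and column elimination reduces H to a congruent diagonal form with pivots 2, -76, 24/19.
So there are 2 positive, 1 negative pivots.
H is indefinite, so the origin is a saddle point.

saddle point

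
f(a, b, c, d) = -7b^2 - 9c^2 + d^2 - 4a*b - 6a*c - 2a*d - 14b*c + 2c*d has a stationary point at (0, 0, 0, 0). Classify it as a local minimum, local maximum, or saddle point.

saddle point

The Hessian at the origin is H = [[0, -4, -6, -2], [-4, -14, -14, 0], [-6, -14, -18, 2], [-2, 0, 2, 2]].
H is indefinite, so the origin is a saddle point.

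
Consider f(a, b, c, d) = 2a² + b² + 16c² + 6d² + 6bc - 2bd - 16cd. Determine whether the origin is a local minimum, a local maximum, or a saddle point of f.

local minimum

The Hessian at the origin is H = [[4, 0, 0, 0], [0, 2, 6, -2], [0, 6, 32, -16], [0, -2, -16, 12]].
Symmetric row and column elimination reduces H to a congruent diagonal form with pivots 4, 2, 14, 20/7.
So there are 4 positive pivots.
H is positive definite, so the origin is a strict local minimum.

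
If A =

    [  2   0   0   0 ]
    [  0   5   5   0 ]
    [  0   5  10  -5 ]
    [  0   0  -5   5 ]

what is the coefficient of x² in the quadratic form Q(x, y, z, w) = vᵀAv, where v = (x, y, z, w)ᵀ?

The coefficient of x² is the diagonal entry A[1,1] = 2.

2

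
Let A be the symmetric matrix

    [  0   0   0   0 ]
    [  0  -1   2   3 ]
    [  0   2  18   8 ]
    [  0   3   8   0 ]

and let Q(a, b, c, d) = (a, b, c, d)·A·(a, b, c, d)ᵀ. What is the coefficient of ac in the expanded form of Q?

0

The coefficient of ac is A[1,3] + A[3,1] = 2·0 = 0.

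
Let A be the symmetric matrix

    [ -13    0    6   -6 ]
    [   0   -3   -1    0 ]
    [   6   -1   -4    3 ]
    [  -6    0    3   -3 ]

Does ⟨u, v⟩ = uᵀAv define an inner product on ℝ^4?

Congruent diagonalization of A (simultaneous row and column reduction) yields pivots -13, -3, -35/39, -6/35.
So there are 4 negative pivots.
Hence Q is negative definite.
⟨·,·⟩ is an inner product exactly when A is positive definite.

no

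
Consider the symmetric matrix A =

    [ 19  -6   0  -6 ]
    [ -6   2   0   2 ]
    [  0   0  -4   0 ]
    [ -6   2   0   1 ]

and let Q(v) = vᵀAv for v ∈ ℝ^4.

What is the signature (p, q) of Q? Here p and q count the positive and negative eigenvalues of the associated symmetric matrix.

(2, 2)

Row-reducing A symmetrically gives the diagonal entries 19, 2/19, -4, -1.
Counting signs: 2 positive, 2 negative.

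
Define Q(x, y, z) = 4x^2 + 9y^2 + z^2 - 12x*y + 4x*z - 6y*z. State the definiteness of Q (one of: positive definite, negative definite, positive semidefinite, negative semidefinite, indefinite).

positive semidefinite

The associated matrix is A = [[4, -6, 2], [-6, 9, -3], [2, -3, 1]].
Symmetric row and column elimination reduces A to a congruent diagonal form with pivots 4, 0, 0.
Counting signs: 1 positive, 2 zero.
Hence Q is positive semidefinite.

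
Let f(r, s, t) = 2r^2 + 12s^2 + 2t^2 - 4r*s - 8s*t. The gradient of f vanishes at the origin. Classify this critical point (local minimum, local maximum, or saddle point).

local minimum

The Hessian at the origin is H = [[4, -4, 0], [-4, 24, -8], [0, -8, 4]].
An LDLᵀ factorisation of H has diagonal entries 4, 20, 4/5.
So there are 3 positive pivots.
H is positive definite, so the origin is a strict local minimum.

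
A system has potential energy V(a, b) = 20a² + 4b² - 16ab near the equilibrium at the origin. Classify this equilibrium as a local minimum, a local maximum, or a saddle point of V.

local minimum

The Hessian at the origin is H = [[40, -16], [-16, 8]].
det H = 40·8 − (-16)² = 64 > 0 and H[1,1] = 40 > 0, so H is positive definite.
Therefore the origin is a local minimum.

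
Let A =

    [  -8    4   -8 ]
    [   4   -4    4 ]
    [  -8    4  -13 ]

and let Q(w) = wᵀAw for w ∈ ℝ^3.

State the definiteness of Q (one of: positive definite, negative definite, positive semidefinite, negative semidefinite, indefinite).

Leading principal minors: Δ_1 = -8, Δ_2 = 16, Δ_3 = -80.
The signs alternate starting with Δ_1 < 0, so by Sylvester's criterion Q is negative definite.

negative definite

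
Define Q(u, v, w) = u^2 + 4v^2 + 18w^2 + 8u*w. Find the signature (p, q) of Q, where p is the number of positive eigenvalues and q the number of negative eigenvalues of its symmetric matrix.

(3, 0)

The associated matrix is A = [[1, 0, 4], [0, 4, 0], [4, 0, 18]].
Symmetric row and column elimination reduces A to a congruent diagonal form with pivots 1, 4, 2.
Counting signs: 3 positive.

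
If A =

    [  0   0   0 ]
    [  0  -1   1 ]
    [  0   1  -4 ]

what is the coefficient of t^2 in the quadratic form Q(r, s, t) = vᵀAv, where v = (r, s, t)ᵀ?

The coefficient of t^2 is the diagonal entry A[3,3] = -4.

-4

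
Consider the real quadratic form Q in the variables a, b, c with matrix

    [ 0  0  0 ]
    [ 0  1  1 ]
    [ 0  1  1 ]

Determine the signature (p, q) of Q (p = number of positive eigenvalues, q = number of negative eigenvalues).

(1, 0)

Row-reducing A symmetrically gives the diagonal entries 0, 1, 0.
Counting signs: 1 positive, 2 zero.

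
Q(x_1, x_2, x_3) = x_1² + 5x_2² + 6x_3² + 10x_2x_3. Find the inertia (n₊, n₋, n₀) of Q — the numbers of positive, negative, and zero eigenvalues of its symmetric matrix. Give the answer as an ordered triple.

(3, 0, 0)

The associated matrix is A = [[1, 0, 0], [0, 5, 5], [0, 5, 6]].
Congruent diagonalization of A (simultaneous row and column reduction) yields pivots 1, 5, 1.
So there are 3 positive pivots.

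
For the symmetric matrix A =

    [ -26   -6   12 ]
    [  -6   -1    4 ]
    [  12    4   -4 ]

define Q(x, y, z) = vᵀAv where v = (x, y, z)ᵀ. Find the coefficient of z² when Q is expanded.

-4

The coefficient of z² is the diagonal entry A[3,3] = -4.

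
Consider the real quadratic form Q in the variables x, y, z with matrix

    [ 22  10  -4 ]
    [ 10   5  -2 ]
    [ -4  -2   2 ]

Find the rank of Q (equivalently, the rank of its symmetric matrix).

Symmetric row and column elimination reduces A to a congruent diagonal form with pivots 22, 5/11, 6/5.
So there are 3 positive pivots.
The rank is the number of nonzero pivots: 3.

3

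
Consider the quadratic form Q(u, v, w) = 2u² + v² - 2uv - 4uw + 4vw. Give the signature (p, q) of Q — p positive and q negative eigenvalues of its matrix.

The associated matrix is A = [[2, -1, -2], [-1, 1, 2], [-2, 2, 0]].
Row-reducing A symmetrically gives the diagonal entries 2, 1/2, -4.
Counting signs: 2 positive, 1 negative.

(2, 1)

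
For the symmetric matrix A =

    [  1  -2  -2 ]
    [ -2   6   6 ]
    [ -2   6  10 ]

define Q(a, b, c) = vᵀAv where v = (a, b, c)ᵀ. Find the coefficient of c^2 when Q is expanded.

The coefficient of c^2 is the diagonal entry A[3,3] = 10.

10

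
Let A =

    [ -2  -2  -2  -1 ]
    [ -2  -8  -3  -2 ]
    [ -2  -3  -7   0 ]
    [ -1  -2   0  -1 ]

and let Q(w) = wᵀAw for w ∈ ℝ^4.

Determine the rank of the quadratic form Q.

4

Row-reducing A symmetrically gives the diagonal entries -2, -6, -29/6, -3/58.
So there are 4 negative pivots.
The rank is the number of nonzero pivots: 4.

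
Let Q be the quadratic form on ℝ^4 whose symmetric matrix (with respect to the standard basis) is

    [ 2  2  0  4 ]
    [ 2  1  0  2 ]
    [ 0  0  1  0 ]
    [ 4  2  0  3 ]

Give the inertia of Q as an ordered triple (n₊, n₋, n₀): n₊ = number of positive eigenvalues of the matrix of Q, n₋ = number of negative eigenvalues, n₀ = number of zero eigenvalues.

An LDLᵀ factorisation of A has diagonal entries 2, -1, 1, -1.
Counting signs: 2 positive, 2 negative.

(2, 2, 0)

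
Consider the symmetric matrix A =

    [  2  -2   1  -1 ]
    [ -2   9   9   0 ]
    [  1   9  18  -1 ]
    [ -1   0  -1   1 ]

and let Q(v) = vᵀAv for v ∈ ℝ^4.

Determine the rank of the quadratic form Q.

Symmetric row and column elimination reduces A to a congruent diagonal form with pivots 2, 7, 45/14, 4/45.
So there are 4 positive pivots.
The rank is the number of nonzero pivots: 4.

4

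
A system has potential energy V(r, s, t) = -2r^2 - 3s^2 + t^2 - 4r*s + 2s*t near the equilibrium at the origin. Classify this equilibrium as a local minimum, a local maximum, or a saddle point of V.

saddle point

The Hessian at the origin is H = [[-4, -4, 0], [-4, -6, 2], [0, 2, 2]].
Row-reducing H symmetrically gives the diagonal entries -4, -2, 4.
That gives 1 positive, 2 negative pivots.
H is indefinite, so the origin is a saddle point.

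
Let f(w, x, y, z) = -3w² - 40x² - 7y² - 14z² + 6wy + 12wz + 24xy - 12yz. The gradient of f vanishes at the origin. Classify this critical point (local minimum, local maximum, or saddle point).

local maximum

The Hessian at the origin is H = [[-6, 0, 6, 12], [0, -80, 24, 0], [6, 24, -14, -12], [12, 0, -12, -28]].
An LDLᵀ factorisation of H has diagonal entries -6, -80, -4/5, -4.
That gives 4 negative pivots.
H is negative definite, so the origin is a strict local maximum.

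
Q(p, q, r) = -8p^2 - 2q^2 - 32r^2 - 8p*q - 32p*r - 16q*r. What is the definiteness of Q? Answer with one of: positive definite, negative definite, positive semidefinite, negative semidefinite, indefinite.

negative semidefinite

The associated matrix is A = [[-8, -4, -16], [-4, -2, -8], [-16, -8, -32]].
Congruent diagonalization of A (simultaneous row and column reduction) yields pivots -8, 0, 0.
That gives 1 negative, 2 zero pivots.
Hence Q is negative semidefinite.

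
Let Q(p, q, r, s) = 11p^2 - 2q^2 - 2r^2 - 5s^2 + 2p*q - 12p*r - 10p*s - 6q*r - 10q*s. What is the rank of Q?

4

Write A = [[11, 1, -6, -5], [1, -2, -3, -5], [-6, -3, -2, 0], [-5, -5, 0, -5]].
Symmetric row and column elimination reduces A to a congruent diagonal form with pivots 11, -23/11, -55/23, 60/11.
Counting signs: 2 positive, 2 negative.
The rank is the number of nonzero pivots: 4.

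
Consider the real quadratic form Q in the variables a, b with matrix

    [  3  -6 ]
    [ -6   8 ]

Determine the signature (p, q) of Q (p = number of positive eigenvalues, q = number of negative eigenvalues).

(1, 1)

Applying the same elementary operations to the rows and columns of A produces a congruent diagonal matrix with entries 3, -4.
Counting signs: 1 positive, 1 negative.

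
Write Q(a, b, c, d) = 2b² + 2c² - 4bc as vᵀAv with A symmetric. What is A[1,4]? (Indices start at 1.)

The coefficient of a·d in Q is 0. For a symmetric A this equals A[1,4] + A[4,1] = 2·A[1,4].
So A[1,4] = 0/2 = 0.

0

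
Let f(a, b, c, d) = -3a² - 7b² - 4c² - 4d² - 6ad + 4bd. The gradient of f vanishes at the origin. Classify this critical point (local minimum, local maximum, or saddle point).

local maximum

The Hessian at the origin is H = [[-6, 0, 0, -6], [0, -14, 0, 4], [0, 0, -8, 0], [-6, 4, 0, -8]].
Applying the same elementary operations to the rows and columns of H produces a congruent diagonal matrix with entries -6, -14, -8, -6/7.
So there are 4 negative pivots.
H is negative definite, so the origin is a strict local maximum.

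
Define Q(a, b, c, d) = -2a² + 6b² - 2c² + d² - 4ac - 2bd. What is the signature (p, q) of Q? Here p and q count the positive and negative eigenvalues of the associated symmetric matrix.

(2, 1)

The symmetric matrix is A = [[-2, 0, -2, 0], [0, 6, 0, -1], [-2, 0, -2, 0], [0, -1, 0, 1]].
Congruent diagonalization of A (simultaneous row and column reduction) yields pivots -2, 6, 0, 5/6.
That gives 2 positive, 1 negative, 1 zero pivots.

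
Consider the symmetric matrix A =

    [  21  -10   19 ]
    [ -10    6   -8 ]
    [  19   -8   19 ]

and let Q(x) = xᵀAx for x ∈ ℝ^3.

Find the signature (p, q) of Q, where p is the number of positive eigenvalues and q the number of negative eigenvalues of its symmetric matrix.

Congruent diagonalization of A (simultaneous row and column reduction) yields pivots 21, 26/21, 12/13.
So there are 3 positive pivots.

(3, 0)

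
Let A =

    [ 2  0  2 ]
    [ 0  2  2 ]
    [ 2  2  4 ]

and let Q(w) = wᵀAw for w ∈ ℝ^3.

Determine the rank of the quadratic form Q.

2

Symmetric row and column elimination reduces A to a congruent diagonal form with pivots 2, 2, 0.
That gives 2 positive, 1 zero pivots.
The rank is the number of nonzero pivots: 2.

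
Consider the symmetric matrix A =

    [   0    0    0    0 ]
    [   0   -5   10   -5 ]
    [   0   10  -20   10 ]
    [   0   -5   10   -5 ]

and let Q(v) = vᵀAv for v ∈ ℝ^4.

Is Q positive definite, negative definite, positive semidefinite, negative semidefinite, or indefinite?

Row-reducing A symmetrically gives the diagonal entries 0, -5, 0, 0.
Counting signs: 1 negative, 3 zero.
Hence Q is negative semidefinite.

negative semidefinite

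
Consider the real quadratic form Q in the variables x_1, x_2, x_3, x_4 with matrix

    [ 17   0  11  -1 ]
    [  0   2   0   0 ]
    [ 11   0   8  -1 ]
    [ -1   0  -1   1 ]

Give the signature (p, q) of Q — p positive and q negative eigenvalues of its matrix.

(4, 0)

Applying the same elementary operations to the rows and columns of A produces a congruent diagonal matrix with entries 17, 2, 15/17, 4/5.
That gives 4 positive pivots.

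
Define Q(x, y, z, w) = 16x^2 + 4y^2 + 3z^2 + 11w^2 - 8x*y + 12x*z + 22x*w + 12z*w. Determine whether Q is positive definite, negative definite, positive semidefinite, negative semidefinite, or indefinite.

The symmetric matrix is A = [[16, -4, 6, 11], [-4, 4, 0, 0], [6, 0, 3, 6], [11, 0, 6, 11]].
A is congruent to a diagonal matrix with 3 positive, 1 negative and 0 zero entries, so Q is indefinite.

indefinite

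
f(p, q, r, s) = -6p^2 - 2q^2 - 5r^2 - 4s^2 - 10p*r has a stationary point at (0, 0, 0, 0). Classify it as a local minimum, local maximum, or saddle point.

local maximum

The Hessian at the origin is H = [[-12, 0, -10, 0], [0, -4, 0, 0], [-10, 0, -10, 0], [0, 0, 0, -8]].
Applying the same elementary operations to the rows and columns of H produces a congruent diagonal matrix with entries -12, -4, -5/3, -8.
Counting signs: 4 negative.
H is negative definite, so the origin is a strict local maximum.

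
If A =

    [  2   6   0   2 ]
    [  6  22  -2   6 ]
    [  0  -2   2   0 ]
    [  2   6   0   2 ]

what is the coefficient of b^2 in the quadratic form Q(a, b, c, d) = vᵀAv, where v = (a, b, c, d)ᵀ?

22

The coefficient of b^2 is the diagonal entry A[2,2] = 22.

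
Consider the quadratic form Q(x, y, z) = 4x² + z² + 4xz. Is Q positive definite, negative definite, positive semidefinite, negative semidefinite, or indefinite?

The symmetric matrix is A = [[4, 0, 2], [0, 0, 0], [2, 0, 1]].
Symmetric row and column elimination reduces A to a congruent diagonal form with pivots 4, 0, 0.
So there are 1 positive, 2 zero pivots.
Hence Q is positive semidefinite.

positive semidefinite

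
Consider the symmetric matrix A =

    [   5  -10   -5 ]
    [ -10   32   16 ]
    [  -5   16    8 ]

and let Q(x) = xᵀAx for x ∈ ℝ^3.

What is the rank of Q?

Row-reducing A symmetrically gives the diagonal entries 5, 12, 0.
Counting signs: 2 positive, 1 zero.
The rank is the number of nonzero pivots: 2.

2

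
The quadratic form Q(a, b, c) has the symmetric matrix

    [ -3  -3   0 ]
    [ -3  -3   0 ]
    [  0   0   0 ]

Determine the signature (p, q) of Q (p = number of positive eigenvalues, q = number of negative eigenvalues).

Applying the same elementary operations to the rows and columns of A produces a congruent diagonal matrix with entries -3, 0, 0.
So there are 1 negative, 2 zero pivots.

(0, 1)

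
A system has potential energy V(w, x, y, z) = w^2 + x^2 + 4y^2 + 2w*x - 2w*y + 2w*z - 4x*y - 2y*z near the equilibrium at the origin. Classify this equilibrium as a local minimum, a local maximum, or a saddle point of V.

saddle point

The Hessian at the origin is H = [[2, 2, -2, 2], [2, 2, -4, 0], [-2, -4, 8, -2], [2, 0, -2, 0]].
H is indefinite, so the origin is a saddle point.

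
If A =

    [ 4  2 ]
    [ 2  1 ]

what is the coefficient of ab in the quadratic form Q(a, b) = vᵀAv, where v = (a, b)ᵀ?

The coefficient of ab is A[1,2] + A[2,1] = 2·2 = 4.

4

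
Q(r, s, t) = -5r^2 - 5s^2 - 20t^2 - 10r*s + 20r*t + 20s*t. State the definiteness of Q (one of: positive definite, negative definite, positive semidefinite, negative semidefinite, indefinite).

negative semidefinite

The associated matrix is A = [[-5, -5, 10], [-5, -5, 10], [10, 10, -20]].
Symmetric row and column elimination reduces A to a congruent diagonal form with pivots -5, 0, 0.
That gives 1 negative, 2 zero pivots.
Hence Q is negative semidefinite.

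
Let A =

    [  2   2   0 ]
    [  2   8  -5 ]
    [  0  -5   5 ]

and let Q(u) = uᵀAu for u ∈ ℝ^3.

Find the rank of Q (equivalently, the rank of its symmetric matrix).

3

Row-reducing A symmetrically gives the diagonal entries 2, 6, 5/6.
Counting signs: 3 positive.
The rank is the number of nonzero pivots: 3.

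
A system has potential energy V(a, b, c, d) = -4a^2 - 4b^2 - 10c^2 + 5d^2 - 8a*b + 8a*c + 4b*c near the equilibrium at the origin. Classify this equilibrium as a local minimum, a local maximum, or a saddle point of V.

The Hessian at the origin is H = [[-8, -8, 8, 0], [-8, -8, 4, 0], [8, 4, -20, 0], [0, 0, 0, 10]].
H is indefinite, so the origin is a saddle point.

saddle point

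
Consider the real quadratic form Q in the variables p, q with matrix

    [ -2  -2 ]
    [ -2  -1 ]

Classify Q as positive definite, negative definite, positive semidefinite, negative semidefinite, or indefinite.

indefinite

Row-reducing A symmetrically gives the diagonal entries -2, 1.
So there are 1 positive, 1 negative pivots.
Hence Q is indefinite.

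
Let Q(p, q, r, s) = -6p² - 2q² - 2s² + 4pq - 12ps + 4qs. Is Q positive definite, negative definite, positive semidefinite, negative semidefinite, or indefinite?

The associated matrix is A = [[-6, 2, 0, -6], [2, -2, 0, 2], [0, 0, 0, 0], [-6, 2, 0, -2]].
Symmetric row and column elimination reduces A to a congruent diagonal form with pivots -6, -4/3, 0, 4.
That gives 1 positive, 2 negative, 1 zero pivots.
Hence Q is indefinite.

indefinite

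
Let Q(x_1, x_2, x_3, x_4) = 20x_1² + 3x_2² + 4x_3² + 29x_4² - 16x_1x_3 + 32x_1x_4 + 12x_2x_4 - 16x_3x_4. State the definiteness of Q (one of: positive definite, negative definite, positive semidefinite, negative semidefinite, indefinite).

The symmetric matrix of Q is A = [[20, 0, -8, 16], [0, 3, 0, 6], [-8, 0, 4, -8], [16, 6, -8, 29]].
Leading principal minors: Δ_1 = 20, Δ_2 = 60, Δ_3 = 48, Δ_4 = 48.
All leading principal minors are positive, so by Sylvester's criterion Q is positive definite.

positive definite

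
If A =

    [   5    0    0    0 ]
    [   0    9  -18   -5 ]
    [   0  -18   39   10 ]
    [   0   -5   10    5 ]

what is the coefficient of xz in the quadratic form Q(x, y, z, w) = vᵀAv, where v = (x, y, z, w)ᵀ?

0

The coefficient of xz is A[1,3] + A[3,1] = 2·0 = 0.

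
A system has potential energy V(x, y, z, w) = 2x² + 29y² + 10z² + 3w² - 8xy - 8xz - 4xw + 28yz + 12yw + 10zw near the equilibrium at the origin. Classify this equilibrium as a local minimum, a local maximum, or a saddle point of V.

The Hessian at the origin is H = [[4, -8, -8, -4], [-8, 58, 28, 12], [-8, 28, 20, 10], [-4, 12, 10, 6]].
Row-reducing H symmetrically gives the diagonal entries 4, 42, 4/7, 1/3.
That gives 4 positive pivots.
H is positive definite, so the origin is a strict local minimum.

local minimum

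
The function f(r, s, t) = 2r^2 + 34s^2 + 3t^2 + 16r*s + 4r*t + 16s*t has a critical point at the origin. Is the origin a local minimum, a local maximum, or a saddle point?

local minimum

The Hessian at the origin is H = [[4, 16, 4], [16, 68, 16], [4, 16, 6]].
Applying the same elementary operations to the rows and columns of H produces a congruent diagonal matrix with entries 4, 4, 2.
Counting signs: 3 positive.
H is positive definite, so the origin is a strict local minimum.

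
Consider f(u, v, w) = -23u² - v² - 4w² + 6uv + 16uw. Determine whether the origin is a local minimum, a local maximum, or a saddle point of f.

The Hessian at the origin is H = [[-46, 6, 16], [6, -2, 0], [16, 0, -8]].
Symmetric row and column elimination reduces H to a congruent diagonal form with pivots -46, -28/23, 8/7.
That gives 1 positive, 2 negative pivots.
H is indefinite, so the origin is a saddle point.

saddle point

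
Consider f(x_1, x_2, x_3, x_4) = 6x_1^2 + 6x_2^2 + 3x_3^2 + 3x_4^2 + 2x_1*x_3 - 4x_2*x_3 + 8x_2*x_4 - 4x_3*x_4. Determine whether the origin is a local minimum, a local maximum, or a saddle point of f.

The Hessian at the origin is H = [[12, 0, 2, 0], [0, 12, -4, 8], [2, -4, 6, -4], [0, 8, -4, 6]].
Applying the same elementary operations to the rows and columns of H produces a congruent diagonal matrix with entries 12, 12, 13/3, 10/39.
So there are 4 positive pivots.
H is positive definite, so the origin is a strict local minimum.

local minimum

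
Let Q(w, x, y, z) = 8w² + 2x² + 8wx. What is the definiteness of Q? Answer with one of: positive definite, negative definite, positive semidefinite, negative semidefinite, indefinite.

The symmetric matrix is A = [[8, 4, 0, 0], [4, 2, 0, 0], [0, 0, 0, 0], [0, 0, 0, 0]].
Row-reducing A symmetrically gives the diagonal entries 8, 0, 0, 0.
Counting signs: 1 positive, 3 zero.
Hence Q is positive semidefinite.

positive semidefinite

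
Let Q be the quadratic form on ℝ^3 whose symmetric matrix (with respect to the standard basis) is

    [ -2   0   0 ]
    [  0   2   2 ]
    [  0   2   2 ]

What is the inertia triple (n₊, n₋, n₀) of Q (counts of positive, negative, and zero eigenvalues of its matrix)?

Symmetric row and column elimination reduces A to a congruent diagonal form with pivots -2, 2, 0.
That gives 1 positive, 1 negative, 1 zero pivots.

(1, 1, 1)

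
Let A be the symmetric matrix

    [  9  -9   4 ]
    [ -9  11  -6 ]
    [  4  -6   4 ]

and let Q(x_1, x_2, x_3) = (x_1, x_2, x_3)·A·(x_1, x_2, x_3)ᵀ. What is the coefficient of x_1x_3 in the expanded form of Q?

The coefficient of x_1x_3 is A[1,3] + A[3,1] = 2·4 = 8.

8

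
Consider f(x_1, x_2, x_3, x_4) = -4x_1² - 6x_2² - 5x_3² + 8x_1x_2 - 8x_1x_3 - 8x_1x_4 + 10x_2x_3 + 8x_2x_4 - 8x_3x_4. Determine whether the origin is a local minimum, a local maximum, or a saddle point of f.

The Hessian at the origin is H = [[-8, 8, -8, -8], [8, -12, 10, 8], [-8, 10, -10, -8], [-8, 8, -8, 0]].
An LDLᵀ factorisation of H has diagonal entries -8, -4, -1, 8.
That gives 1 positive, 3 negative pivots.
H is indefinite, so the origin is a saddle point.

saddle point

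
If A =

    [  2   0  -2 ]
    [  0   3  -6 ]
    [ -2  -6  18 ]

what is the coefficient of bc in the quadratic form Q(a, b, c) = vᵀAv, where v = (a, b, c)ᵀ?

-12

The coefficient of bc is A[2,3] + A[3,2] = 2·(-6) = -12.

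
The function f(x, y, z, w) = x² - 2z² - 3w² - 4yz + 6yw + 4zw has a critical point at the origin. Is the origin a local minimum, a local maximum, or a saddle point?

The Hessian at the origin is H = [[2, 0, 0, 0], [0, 0, -4, 6], [0, -4, -4, 4], [0, 6, 4, -6]].
H is indefinite, so the origin is a saddle point.

saddle point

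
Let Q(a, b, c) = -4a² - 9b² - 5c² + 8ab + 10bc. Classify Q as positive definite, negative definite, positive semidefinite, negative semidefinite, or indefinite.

negative semidefinite

Write A = [[-4, 4, 0], [4, -9, 5], [0, 5, -5]].
Congruent diagonalization of A (simultaneous row and column reduction) yields pivots -4, -5, 0.
That gives 2 negative, 1 zero pivots.
Hence Q is negative semidefinite.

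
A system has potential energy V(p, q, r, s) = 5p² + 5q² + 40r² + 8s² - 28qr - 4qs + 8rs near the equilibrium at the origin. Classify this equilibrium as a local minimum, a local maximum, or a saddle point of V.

The Hessian at the origin is H = [[10, 0, 0, 0], [0, 10, -28, -4], [0, -28, 80, 8], [0, -4, 8, 16]].
An LDLᵀ factorisation of H has diagonal entries 10, 10, 8/5, 8.
Counting signs: 4 positive.
H is positive definite, so the origin is a strict local minimum.

local minimum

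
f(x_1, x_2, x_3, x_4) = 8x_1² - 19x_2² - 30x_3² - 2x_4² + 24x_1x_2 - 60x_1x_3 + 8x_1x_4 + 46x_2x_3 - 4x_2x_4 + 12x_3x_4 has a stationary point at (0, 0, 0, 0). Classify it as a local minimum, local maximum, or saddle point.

The Hessian at the origin is H = [[16, 24, -60, 8], [24, -38, 46, -4], [-60, 46, -60, 12], [8, -4, 12, -4]].
Congruent diagonalization of H (simultaneous row and column reduction) yields pivots 16, -74, -1297/37, -20/1297.
So there are 1 positive, 3 negative pivots.
H is indefinite, so the origin is a saddle point.

saddle point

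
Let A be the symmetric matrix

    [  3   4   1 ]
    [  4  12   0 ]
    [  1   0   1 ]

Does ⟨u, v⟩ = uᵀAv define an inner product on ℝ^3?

yes

An LDLᵀ factorisation of A has diagonal entries 3, 20/3, 2/5.
That gives 3 positive pivots.
Hence Q is positive definite.
⟨·,·⟩ is an inner product exactly when A is positive definite.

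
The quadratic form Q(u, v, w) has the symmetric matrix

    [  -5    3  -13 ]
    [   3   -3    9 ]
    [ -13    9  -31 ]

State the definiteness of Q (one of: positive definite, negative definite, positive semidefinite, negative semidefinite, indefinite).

indefinite

An LDLᵀ factorisation of A has diagonal entries -5, -6/5, 4.
So there are 1 positive, 2 negative pivots.
Hence Q is indefinite.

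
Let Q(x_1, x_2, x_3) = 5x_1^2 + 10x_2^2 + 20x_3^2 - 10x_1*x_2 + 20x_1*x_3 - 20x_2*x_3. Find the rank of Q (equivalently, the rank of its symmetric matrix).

The associated matrix is A = [[5, -5, 10], [-5, 10, -10], [10, -10, 20]].
Applying the same elementary operations to the rows and columns of A produces a congruent diagonal matrix with entries 5, 5, 0.
That gives 2 positive, 1 zero pivots.
The rank is the number of nonzero pivots: 2.

2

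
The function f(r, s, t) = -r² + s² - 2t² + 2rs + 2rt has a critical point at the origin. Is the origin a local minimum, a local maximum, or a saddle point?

The Hessian at the origin is H = [[-2, 2, 2], [2, 2, 0], [2, 0, -4]].
Applying the same elementary operations to the rows and columns of H produces a congruent diagonal matrix with entries -2, 4, -3.
That gives 1 positive, 2 negative pivots.
H is indefinite, so the origin is a saddle point.

saddle point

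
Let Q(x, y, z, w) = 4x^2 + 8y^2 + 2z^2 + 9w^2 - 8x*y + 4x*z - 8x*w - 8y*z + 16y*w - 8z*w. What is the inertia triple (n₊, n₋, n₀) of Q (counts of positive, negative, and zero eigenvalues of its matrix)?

(3, 0, 1)

The symmetric matrix is A = [[4, -4, 2, -4], [-4, 8, -4, 8], [2, -4, 2, -4], [-4, 8, -4, 9]].
Applying the same elementary operations to the rows and columns of A produces a congruent diagonal matrix with entries 4, 4, 0, 1.
That gives 3 positive, 1 zero pivots.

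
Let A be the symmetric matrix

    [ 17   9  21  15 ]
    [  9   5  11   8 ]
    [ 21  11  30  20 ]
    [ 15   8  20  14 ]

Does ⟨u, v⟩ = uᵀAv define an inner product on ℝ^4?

Congruent diagonalization of A (simultaneous row and column reduction) yields pivots 17, 4/17, 4, 3/16.
Counting signs: 4 positive.
Hence Q is positive definite.
⟨·,·⟩ is an inner product exactly when A is positive definite.

yes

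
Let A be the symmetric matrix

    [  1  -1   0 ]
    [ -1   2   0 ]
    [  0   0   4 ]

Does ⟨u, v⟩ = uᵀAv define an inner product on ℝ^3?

yes

Applying the same elementary operations to the rows and columns of A produces a congruent diagonal matrix with entries 1, 1, 4.
Counting signs: 3 positive.
Hence Q is positive definite.
⟨·,·⟩ is an inner product exactly when A is positive definite.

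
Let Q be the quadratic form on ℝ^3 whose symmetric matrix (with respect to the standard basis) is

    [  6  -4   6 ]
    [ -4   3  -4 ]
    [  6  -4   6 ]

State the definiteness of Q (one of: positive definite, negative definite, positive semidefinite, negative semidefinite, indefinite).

positive semidefinite

Symmetric row and column elimination reduces A to a congruent diagonal form with pivots 6, 1/3, 0.
That gives 2 positive, 1 zero pivots.
Hence Q is positive semidefinite.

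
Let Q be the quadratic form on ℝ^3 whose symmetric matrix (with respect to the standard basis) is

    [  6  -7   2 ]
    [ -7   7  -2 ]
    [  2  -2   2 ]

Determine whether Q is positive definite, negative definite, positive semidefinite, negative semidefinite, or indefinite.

indefinite

Symmetric row and column elimination reduces A to a congruent diagonal form with pivots 6, -7/6, 10/7.
Counting signs: 2 positive, 1 negative.
Hence Q is indefinite.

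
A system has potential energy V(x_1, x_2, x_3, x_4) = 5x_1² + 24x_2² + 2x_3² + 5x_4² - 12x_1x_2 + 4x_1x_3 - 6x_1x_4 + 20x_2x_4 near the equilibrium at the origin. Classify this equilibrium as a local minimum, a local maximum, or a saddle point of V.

local minimum

The Hessian at the origin is H = [[10, -12, 4, -6], [-12, 48, 0, 20], [4, 0, 4, 0], [-6, 20, 0, 10]].
Congruent diagonalization of H (simultaneous row and column reduction) yields pivots 10, 168/5, 12/7, 4/3.
Counting signs: 4 positive.
H is positive definite, so the origin is a strict local minimum.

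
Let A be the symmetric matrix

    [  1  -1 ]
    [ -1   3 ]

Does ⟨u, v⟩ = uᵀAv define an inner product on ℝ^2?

yes

For the 2×2 matrix [[1, -1], [-1, 3]]: det = 1·3 − (-1)² = 2, trace = 4.
det > 0 so both eigenvalues share the sign of the trace; trace = 4 > 0 ⇒ both positive.
⟨·,·⟩ is an inner product exactly when A is positive definite.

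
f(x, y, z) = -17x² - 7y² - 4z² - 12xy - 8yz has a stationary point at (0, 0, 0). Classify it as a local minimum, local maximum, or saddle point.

local maximum

The Hessian at the origin is H = [[-34, -12, 0], [-12, -14, -8], [0, -8, -8]].
Congruent diagonalization of H (simultaneous row and column reduction) yields pivots -34, -166/17, -120/83.
So there are 3 negative pivots.
H is negative definite, so the origin is a strict local maximum.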